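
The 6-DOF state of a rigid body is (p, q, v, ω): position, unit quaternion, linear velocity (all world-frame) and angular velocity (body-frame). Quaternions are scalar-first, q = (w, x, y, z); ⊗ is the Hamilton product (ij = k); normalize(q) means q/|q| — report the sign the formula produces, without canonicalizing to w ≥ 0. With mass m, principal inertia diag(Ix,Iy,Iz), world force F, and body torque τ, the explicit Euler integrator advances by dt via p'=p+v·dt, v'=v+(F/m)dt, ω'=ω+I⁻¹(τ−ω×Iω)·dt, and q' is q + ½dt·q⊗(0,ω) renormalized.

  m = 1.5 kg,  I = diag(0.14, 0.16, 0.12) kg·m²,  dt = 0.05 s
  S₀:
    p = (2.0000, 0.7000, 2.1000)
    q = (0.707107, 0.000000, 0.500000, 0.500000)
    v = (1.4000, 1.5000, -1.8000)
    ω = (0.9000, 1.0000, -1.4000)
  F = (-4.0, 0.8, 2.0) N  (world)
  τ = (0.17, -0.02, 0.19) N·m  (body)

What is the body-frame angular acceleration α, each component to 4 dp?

α = (0.8143, 0.0325, 1.4333)

gyro term ω×Iω = (0.0560, -0.0252, 0.0180)
angular accel α = (0.8143, 0.0325, 1.4333)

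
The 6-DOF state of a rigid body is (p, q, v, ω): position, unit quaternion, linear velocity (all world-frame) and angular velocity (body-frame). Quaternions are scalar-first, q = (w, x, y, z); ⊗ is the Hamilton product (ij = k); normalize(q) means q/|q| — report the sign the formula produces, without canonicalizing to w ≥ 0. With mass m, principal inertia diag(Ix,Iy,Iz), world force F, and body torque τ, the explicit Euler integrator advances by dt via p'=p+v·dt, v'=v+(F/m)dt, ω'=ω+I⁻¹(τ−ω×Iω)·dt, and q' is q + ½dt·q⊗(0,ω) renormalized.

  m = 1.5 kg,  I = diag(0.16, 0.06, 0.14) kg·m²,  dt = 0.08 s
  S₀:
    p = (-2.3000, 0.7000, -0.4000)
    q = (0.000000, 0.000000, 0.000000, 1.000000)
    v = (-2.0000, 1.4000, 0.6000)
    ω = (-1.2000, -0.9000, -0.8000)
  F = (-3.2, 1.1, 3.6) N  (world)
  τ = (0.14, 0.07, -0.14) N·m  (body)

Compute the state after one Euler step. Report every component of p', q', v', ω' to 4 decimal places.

p' = (-2.4600, 0.8120, -0.3520)
q' = (0.0319, 0.0359, -0.0479, 0.9977)
v' = (-2.1707, 1.4587, 0.7920)
ω' = (-1.1588, -0.8323, -0.8183)

precession coupling ω×(Iω) = (0.0576, 0.0192, -0.1080)
α = I⁻¹(τ − ω×Iω) = (0.5150, 0.8467, -0.2286)
ω + α·dt = (-1.1588, -0.8323, -0.8183)
q⊗(0,ω) = (0.8000000, 0.9000000, -1.2000000, 0.0000000)
q + ½dt·q⊗(0,ω), renormalized = (0.0319, 0.0359, -0.0479, 0.9977)
p + v·dt = (-2.4600, 0.8120, -0.3520)
new velocity v' = (-2.1707, 1.4587, 0.7920)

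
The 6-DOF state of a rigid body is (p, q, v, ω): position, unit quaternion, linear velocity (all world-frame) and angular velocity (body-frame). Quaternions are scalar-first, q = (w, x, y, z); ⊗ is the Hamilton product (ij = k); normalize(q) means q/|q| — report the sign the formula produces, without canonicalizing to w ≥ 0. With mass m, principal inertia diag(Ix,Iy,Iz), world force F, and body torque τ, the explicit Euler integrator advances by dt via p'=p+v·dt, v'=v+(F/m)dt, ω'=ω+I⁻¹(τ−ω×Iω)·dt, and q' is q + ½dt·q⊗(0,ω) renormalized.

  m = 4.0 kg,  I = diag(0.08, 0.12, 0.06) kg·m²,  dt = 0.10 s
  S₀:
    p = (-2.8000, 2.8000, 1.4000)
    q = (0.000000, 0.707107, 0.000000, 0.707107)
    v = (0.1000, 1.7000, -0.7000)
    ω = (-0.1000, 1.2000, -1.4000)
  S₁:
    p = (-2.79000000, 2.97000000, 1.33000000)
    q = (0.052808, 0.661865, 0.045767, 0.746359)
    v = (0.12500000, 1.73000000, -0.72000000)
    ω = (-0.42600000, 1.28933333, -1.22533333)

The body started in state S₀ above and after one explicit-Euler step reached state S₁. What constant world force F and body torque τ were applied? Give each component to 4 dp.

F = (1.0000, 1.2000, -0.8000)
τ = (-0.1600, 0.1100, 0.1000)

rate change Δω = (-0.32600000, 0.08933333, 0.17466667)
gyro term ω₀×Iω₀ = (0.1008, 0.0028, -0.0048)
applied torque τ = (-0.1600, 0.1100, 0.1000)
v₁ − v₀ = (0.02500000, 0.03000000, -0.02000000)
F = m·Δv/dt = (1.0000, 1.2000, -0.8000)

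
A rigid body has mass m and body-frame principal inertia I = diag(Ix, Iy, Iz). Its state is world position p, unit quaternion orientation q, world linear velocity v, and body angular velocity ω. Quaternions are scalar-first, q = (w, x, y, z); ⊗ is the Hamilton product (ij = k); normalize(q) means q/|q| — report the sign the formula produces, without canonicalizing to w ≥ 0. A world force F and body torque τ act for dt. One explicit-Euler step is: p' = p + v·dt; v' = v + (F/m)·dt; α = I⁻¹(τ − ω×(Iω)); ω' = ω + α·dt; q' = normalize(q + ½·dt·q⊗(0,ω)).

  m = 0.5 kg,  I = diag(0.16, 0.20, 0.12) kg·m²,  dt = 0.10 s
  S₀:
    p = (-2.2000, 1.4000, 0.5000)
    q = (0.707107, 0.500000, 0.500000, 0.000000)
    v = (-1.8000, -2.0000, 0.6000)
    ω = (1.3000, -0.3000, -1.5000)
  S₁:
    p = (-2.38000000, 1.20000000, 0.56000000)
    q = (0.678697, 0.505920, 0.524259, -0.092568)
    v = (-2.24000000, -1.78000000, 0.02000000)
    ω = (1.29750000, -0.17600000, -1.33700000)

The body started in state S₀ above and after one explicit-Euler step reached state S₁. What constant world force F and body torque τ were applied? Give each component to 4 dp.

ω₁ − ω₀ = (-0.00250000, 0.12400000, 0.16300000)
I·α + gyro = (-0.0400, 0.1700, 0.1800)
v₁ − v₀ = (-0.44000000, 0.22000000, -0.58000000)
F = m·Δv/dt = (-2.2000, 1.1000, -2.9000)

F = (-2.2000, 1.1000, -2.9000)
τ = (-0.0400, 0.1700, 0.1800)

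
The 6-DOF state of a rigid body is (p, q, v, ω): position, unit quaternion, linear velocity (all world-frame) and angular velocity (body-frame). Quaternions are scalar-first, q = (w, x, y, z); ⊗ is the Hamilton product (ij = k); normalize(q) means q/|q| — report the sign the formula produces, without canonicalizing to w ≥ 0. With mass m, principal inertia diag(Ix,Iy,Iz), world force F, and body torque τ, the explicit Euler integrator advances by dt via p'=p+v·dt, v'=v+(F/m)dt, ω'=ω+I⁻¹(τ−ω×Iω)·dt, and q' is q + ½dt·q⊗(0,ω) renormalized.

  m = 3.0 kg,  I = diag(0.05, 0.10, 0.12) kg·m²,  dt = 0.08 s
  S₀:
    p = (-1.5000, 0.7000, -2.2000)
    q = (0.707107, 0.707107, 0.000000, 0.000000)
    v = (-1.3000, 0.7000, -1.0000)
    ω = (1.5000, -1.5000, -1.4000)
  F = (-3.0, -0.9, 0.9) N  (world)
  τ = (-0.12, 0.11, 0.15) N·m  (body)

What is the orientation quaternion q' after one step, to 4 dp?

q' = (0.6613, 0.7457, -0.0028, -0.0816)

Hamilton product q⊗(0,ω) = (-1.0606605, 1.0606605, -0.0707107, -2.0506103)
q' = normalize(q + ½dt·q⊗(0,ω)) = (0.6613, 0.7457, -0.0028, -0.0816)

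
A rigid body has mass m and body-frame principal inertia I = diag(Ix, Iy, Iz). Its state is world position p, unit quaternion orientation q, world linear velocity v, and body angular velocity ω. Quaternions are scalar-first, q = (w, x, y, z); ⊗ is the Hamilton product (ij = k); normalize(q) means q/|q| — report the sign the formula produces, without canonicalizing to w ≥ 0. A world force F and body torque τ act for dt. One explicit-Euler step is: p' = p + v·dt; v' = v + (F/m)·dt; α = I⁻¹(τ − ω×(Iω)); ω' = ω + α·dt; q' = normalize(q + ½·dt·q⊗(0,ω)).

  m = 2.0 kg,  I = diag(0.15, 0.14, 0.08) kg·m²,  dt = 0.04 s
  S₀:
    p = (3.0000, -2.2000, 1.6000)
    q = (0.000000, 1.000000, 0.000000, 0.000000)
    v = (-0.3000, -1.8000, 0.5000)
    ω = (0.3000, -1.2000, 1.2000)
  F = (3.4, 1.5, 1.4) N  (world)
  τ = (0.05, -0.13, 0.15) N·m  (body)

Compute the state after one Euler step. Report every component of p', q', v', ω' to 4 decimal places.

p' = p + v·dt = (2.9880, -2.2720, 1.6200)
v + (F/m)dt = (-0.2320, -1.7700, 0.5280)
α = I⁻¹(τ − ω×Iω) = (-0.2427, -1.1086, 1.8300)
ω' = ω + α·dt = (0.2903, -1.2443, 1.2732)
q⊗(0,ω) = (-0.3000000, 0.0000000, -1.2000000, -1.2000000)
updated quaternion q' = (-0.0060, 0.9994, -0.0240, -0.0240)

p' = (2.9880, -2.2720, 1.6200)
q' = (-0.0060, 0.9994, -0.0240, -0.0240)
v' = (-0.2320, -1.7700, 0.5280)
ω' = (0.2903, -1.2443, 1.2732)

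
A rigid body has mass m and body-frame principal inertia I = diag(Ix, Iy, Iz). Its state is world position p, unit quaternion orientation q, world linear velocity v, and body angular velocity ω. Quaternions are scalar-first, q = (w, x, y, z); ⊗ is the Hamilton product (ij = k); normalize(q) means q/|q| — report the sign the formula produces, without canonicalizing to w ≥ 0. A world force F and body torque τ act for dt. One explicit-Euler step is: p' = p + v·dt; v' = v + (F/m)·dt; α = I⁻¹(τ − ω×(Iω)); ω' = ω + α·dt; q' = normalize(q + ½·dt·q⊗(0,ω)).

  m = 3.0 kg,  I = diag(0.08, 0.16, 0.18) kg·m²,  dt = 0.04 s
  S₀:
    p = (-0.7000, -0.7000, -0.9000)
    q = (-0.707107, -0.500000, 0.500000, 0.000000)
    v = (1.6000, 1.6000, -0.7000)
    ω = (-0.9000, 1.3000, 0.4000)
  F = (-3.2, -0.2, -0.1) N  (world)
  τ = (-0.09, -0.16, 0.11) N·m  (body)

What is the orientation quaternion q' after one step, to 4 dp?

q' = (-0.7287, -0.4830, 0.4854, -0.0097)

q⊗(0,ω) = (-1.1000000, 0.8363963, -0.7192391, -0.4828428)
updated quaternion q' = (-0.7287, -0.4830, 0.4854, -0.0097)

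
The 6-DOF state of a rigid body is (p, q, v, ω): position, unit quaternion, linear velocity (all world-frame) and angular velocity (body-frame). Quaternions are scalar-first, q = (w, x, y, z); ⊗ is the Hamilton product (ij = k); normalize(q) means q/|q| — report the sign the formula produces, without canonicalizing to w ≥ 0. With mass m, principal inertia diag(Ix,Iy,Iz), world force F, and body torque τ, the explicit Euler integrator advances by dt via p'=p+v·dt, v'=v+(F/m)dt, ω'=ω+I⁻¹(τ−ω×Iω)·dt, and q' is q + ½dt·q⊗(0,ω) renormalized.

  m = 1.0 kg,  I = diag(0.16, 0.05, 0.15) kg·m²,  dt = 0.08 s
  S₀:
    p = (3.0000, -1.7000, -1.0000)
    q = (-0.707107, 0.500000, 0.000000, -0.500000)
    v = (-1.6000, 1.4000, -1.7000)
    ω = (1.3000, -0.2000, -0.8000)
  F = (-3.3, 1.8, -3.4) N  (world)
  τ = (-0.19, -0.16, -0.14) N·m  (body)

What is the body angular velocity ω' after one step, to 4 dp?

ω' = (1.1970, -0.4394, -0.8899)

(τ − ω×Iω)/I = (-1.2875, -2.9920, -1.1240)
new body rate ω' = (1.1970, -0.4394, -0.8899)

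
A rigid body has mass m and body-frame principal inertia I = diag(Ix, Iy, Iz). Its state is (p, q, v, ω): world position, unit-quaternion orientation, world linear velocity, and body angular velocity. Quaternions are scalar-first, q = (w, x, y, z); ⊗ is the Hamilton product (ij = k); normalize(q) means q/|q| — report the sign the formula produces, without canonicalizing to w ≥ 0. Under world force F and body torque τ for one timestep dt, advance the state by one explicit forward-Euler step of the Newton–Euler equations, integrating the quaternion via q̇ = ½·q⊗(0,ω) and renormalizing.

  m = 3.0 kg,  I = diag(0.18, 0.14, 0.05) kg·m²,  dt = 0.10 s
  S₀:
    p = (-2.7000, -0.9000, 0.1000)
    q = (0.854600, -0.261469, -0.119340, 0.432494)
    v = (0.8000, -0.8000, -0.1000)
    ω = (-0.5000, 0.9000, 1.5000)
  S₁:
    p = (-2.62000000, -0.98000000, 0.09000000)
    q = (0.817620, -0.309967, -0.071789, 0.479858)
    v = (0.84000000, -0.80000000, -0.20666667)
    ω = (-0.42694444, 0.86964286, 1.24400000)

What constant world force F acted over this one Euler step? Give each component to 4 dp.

v₁ − v₀ = (0.04000000, 0.00000000, -0.10666667)
m·(v₁−v₀)/dt = (1.2000, 0.0000, -3.2000)

F = (1.2000, 0.0000, -3.2000)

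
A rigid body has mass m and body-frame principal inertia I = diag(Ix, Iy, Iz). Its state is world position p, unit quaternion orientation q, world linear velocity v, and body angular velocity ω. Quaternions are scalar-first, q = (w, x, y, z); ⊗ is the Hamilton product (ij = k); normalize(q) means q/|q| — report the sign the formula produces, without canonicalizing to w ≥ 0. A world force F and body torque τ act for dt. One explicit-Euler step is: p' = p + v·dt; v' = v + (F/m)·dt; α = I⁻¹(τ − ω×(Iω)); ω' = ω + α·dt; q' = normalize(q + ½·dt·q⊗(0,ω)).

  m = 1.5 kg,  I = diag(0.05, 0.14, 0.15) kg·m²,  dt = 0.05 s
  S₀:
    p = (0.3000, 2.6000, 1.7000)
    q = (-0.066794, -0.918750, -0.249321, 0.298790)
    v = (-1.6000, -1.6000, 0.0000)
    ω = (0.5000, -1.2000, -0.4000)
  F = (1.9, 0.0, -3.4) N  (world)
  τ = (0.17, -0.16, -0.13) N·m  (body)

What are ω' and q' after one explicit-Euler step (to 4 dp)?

precession coupling ω×(Iω) = (0.0048, 0.0200, -0.0540)
(τ − ω×Iω)/I = (3.3040, -1.2857, -0.5067)
ω + α·dt = (0.6652, -1.2643, -0.4253)
2q̇ = q⊗(0,ω) = (0.2797058, 0.4248794, -0.1379522, 1.2538781)
q' = normalize(q + ½dt·q⊗(0,ω)) = (-0.0598, -0.9076, -0.2526, 0.3299)

ω' = (0.6652, -1.2643, -0.4253)
q' = (-0.0598, -0.9076, -0.2526, 0.3299)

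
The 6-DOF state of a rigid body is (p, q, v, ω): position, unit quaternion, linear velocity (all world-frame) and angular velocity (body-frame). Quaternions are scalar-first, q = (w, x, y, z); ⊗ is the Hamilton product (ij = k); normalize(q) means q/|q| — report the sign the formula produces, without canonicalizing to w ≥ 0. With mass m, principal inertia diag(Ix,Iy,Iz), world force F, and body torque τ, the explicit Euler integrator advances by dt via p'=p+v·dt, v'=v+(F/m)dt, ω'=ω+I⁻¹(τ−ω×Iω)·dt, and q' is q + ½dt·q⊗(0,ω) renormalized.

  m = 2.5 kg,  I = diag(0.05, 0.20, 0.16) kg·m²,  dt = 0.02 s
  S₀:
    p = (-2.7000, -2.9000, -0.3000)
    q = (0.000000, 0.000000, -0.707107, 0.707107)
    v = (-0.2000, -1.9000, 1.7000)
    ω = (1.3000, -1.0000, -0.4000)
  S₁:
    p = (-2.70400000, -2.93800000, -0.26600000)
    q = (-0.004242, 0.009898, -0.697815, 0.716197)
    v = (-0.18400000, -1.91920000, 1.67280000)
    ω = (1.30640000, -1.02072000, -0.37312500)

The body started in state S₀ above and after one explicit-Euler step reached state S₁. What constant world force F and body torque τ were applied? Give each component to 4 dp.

velocity change Δv = (0.01600000, -0.01920000, -0.02720000)
applied force F = (2.0000, -2.4000, -3.4000)
rate change Δω = (0.00640000, -0.02072000, 0.02687500)
applied torque τ = (0.0000, -0.1500, 0.0200)

F = (2.0000, -2.4000, -3.4000)
τ = (0.0000, -0.1500, 0.0200)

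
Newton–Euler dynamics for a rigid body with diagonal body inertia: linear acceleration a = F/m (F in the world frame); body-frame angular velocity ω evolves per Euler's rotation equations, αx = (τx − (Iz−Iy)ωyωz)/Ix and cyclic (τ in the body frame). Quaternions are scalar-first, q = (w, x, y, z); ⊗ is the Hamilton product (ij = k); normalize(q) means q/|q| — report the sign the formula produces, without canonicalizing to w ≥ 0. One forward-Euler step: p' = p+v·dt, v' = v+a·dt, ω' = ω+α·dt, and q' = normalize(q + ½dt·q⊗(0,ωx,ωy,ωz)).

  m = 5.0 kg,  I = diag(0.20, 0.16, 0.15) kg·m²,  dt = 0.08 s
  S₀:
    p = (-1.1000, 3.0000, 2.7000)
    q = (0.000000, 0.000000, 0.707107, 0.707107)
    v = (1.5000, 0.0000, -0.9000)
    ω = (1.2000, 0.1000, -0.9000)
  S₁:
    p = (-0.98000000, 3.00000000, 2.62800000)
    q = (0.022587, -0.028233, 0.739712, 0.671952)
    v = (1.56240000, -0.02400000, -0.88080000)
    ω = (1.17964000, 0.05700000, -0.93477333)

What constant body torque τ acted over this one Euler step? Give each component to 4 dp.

rate change Δω = (-0.02036000, -0.04300000, -0.03477333)
gyro term ω₀×Iω₀ = (0.0009, -0.0540, -0.0048)
I·α + gyro = (-0.0500, -0.1400, -0.0700)

τ = (-0.0500, -0.1400, -0.0700)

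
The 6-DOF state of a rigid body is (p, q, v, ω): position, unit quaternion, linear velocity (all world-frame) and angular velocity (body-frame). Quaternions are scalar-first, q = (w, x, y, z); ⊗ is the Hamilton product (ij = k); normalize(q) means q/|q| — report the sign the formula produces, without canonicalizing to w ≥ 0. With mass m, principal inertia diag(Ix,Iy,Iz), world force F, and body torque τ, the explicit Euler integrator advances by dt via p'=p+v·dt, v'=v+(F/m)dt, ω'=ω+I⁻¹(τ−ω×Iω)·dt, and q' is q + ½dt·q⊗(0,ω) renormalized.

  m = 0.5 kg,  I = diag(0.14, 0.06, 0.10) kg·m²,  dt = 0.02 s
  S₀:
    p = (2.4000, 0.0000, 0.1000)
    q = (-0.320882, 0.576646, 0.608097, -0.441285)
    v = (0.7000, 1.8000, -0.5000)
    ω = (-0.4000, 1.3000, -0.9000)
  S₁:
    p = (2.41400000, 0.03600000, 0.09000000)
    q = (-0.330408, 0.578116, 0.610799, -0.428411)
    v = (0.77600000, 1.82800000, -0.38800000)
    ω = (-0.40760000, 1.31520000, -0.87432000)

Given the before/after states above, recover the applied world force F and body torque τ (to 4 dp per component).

velocity change Δv = (0.07600000, 0.02800000, 0.11200000)
applied force F = (1.9000, 0.7000, 2.8000)
Δω = ω₁−ω₀ = (-0.00760000, 0.01520000, 0.02568000)
τ = I·(Δω/dt) + ω₀×(Iω₀) = (-0.1000, 0.0600, 0.1700)

F = (1.9000, 0.7000, 2.8000)
τ = (-0.1000, 0.0600, 0.1700)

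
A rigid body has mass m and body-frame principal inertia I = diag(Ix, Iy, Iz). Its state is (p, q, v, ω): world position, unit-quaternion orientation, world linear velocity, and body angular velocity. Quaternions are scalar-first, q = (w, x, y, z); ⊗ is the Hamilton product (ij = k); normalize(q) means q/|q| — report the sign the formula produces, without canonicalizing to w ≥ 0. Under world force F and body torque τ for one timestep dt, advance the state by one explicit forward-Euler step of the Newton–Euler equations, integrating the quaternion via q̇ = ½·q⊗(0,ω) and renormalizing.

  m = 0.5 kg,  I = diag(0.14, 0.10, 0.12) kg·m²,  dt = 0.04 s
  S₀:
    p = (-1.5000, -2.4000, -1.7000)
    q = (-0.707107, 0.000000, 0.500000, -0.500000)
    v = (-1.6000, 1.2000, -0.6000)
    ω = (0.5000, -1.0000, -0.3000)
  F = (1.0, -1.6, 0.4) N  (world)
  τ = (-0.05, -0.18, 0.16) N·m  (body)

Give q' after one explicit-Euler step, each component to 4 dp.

q' = (-0.6999, -0.0201, 0.5090, -0.5006)

2q̇ = q⊗(0,ω) = (0.3500000, -1.0035535, 0.4571070, -0.0378679)
q' = normalize(q + ½dt·q⊗(0,ω)) = (-0.6999, -0.0201, 0.5090, -0.5006)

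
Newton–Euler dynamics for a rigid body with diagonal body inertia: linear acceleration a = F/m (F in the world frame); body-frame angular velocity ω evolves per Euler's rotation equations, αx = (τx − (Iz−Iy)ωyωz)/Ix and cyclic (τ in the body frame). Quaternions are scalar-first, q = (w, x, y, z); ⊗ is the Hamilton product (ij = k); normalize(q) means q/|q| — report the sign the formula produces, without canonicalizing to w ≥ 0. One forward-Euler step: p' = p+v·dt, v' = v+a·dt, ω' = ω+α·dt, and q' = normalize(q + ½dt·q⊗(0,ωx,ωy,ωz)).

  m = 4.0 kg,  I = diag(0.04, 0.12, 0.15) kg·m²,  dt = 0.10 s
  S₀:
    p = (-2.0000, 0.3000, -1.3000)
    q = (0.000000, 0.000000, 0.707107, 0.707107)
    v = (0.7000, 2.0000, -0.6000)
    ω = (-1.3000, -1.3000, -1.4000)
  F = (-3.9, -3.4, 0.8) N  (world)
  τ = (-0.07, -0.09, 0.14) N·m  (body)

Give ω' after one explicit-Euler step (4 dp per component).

ω' = (-1.6115, -1.2082, -1.3968)

precession coupling ω×(Iω) = (0.0546, -0.2002, 0.1352)
(τ − ω×Iω)/I = (-3.1150, 0.9183, 0.0320)
ω + α·dt = (-1.6115, -1.2082, -1.3968)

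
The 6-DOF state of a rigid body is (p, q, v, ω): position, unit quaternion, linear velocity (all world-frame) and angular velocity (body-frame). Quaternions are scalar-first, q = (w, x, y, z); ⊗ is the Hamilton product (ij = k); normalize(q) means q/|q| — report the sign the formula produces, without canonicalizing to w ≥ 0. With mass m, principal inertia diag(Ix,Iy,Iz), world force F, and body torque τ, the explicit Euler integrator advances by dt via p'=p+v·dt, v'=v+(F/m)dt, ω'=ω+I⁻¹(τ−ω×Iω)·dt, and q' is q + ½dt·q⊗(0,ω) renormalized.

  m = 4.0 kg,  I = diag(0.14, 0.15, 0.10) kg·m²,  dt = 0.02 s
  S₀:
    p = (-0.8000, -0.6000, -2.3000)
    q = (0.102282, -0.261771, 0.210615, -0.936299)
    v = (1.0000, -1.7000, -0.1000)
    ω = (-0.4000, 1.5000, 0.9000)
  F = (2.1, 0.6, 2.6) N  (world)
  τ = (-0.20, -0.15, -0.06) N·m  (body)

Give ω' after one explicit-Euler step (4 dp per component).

gyro term ω×Iω = (-0.0675, -0.0144, -0.0060)
(τ − ω×Iω)/I = (-0.9464, -0.9040, -0.5400)
ω' = ω + α·dt = (-0.4189, 1.4819, 0.8892)

ω' = (-0.4189, 1.4819, 0.8892)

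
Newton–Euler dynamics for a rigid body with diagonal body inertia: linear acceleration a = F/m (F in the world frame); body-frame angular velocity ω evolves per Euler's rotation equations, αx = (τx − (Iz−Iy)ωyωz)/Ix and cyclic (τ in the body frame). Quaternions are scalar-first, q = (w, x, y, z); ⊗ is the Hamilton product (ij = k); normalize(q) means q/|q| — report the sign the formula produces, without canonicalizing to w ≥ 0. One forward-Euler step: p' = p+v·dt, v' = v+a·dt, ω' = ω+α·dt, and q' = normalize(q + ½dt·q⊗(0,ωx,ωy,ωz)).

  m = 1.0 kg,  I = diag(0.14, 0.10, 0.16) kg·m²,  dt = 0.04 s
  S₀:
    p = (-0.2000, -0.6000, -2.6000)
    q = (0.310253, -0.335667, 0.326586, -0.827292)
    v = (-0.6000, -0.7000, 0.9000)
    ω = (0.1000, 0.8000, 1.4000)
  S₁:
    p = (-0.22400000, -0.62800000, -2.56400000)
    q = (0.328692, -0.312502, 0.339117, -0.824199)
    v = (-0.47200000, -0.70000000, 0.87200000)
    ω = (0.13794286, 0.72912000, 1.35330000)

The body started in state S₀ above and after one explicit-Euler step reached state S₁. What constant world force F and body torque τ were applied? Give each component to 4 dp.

F = (3.2000, 0.0000, -0.7000)
τ = (0.2000, -0.1800, -0.1900)

ω₁ − ω₀ = (0.03794286, -0.07088000, -0.04670000)
precession coupling = (0.0672, -0.0028, -0.0032)
τ = I·(Δω/dt) + ω₀×(Iω₀) = (0.2000, -0.1800, -0.1900)
Δv = v₁−v₀ = (0.12800000, 0.00000000, -0.02800000)
applied force F = (3.2000, 0.0000, -0.7000)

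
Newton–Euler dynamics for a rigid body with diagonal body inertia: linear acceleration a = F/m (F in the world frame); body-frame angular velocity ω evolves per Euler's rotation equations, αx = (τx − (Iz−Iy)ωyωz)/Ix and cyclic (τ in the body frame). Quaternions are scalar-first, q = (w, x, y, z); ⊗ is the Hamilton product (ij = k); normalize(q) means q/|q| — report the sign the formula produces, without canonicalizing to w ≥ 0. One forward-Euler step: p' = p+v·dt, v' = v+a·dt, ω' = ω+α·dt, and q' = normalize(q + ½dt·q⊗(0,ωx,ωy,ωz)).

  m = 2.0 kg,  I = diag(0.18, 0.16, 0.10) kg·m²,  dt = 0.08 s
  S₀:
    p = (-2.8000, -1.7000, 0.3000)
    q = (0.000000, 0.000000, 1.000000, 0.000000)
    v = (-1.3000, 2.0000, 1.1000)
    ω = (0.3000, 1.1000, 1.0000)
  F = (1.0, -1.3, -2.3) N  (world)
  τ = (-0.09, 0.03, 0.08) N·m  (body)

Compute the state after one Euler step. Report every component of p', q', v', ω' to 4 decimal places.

p' = (-2.9040, -1.5400, 0.3880)
q' = (-0.0439, 0.0399, 0.9982, -0.0120)
v' = (-1.2600, 1.9480, 1.0080)
ω' = (0.2893, 1.1030, 1.0693)

α = I⁻¹(τ − ω×Iω) = (-0.1333, 0.0375, 0.8660)
ω + α·dt = (0.2893, 1.1030, 1.0693)
q⊗(0,ω) = (-1.1000000, 1.0000000, 0.0000000, -0.3000000)
q + ½dt·q⊗(0,ω), renormalized = (-0.0439, 0.0399, 0.9982, -0.0120)
a = F/m = (0.5000, -0.6500, -1.1500)
p' = p + v·dt = (-2.9040, -1.5400, 0.3880)
new velocity v' = (-1.2600, 1.9480, 1.0080)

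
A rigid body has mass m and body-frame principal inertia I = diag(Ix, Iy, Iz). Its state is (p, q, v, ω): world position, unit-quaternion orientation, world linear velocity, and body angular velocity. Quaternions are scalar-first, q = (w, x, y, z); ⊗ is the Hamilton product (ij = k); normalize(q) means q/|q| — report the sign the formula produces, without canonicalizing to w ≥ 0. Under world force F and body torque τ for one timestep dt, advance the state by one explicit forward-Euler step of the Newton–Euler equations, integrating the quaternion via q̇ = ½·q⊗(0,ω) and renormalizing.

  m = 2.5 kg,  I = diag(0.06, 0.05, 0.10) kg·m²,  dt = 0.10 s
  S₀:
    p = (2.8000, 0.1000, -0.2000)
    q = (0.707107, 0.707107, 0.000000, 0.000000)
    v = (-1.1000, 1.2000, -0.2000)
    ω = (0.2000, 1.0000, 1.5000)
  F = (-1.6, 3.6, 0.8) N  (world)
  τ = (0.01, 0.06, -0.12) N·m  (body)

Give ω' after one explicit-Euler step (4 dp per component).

ω' = (0.0917, 1.1440, 1.3820)

gyro term ω×Iω = (0.0750, -0.0120, -0.0020)
α = I⁻¹(τ − ω×Iω) = (-1.0833, 1.4400, -1.1800)
ω + α·dt = (0.0917, 1.1440, 1.3820)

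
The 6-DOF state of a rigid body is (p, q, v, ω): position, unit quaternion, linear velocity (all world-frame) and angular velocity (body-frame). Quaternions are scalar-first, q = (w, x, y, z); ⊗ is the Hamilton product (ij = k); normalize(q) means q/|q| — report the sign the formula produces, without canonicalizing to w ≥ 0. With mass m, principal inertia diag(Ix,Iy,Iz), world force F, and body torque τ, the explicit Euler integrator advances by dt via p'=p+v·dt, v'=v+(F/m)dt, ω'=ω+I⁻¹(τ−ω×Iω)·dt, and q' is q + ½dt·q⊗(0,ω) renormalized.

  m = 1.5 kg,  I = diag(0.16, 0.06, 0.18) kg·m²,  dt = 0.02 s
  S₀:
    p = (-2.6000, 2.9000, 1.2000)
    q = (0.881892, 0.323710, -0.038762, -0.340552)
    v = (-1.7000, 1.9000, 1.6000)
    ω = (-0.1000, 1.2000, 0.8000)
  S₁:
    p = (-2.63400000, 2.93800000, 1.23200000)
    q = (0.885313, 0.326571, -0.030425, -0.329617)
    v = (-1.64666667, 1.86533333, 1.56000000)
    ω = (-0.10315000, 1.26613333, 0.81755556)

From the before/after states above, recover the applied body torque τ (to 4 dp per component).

ω₁ − ω₀ = (-0.00315000, 0.06613333, 0.01755556)
applied torque τ = (0.0900, 0.2000, 0.1700)

τ = (0.0900, 0.2000, 0.1700)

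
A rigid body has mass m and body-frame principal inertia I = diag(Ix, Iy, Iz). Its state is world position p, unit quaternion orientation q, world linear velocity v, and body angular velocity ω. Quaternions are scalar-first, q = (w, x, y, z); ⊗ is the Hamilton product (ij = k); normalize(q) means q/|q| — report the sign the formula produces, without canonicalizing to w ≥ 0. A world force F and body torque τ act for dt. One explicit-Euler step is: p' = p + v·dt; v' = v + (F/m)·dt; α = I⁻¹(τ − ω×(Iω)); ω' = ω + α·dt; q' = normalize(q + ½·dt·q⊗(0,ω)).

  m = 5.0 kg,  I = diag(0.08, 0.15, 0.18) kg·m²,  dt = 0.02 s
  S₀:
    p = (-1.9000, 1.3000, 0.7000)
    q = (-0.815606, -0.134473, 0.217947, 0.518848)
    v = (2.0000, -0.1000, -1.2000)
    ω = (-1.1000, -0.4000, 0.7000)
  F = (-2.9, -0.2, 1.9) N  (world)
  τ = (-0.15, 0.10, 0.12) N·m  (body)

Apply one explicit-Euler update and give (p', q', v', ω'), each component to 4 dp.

p' = (-1.8600, 1.2980, 0.6760)
q' = (-0.8198, -0.1219, 0.2164, 0.5160)
v' = (1.9884, -0.1008, -1.1924)
ω' = (-1.1354, -0.3969, 0.7099)

angular accel α = (-1.7700, 0.1533, 0.4956)
ω + α·dt = (-1.1354, -0.3969, 0.7099)
2q̇ = q⊗(0,ω) = (-0.4239351, 1.2572687, -0.1503593, -0.2773933)
q + ½dt·q⊗(0,ω), renormalized = (-0.8198, -0.1219, 0.2164, 0.5160)
new position p' = (-1.8600, 1.2980, 0.6760)
v' = v + a·dt = (1.9884, -0.1008, -1.1924)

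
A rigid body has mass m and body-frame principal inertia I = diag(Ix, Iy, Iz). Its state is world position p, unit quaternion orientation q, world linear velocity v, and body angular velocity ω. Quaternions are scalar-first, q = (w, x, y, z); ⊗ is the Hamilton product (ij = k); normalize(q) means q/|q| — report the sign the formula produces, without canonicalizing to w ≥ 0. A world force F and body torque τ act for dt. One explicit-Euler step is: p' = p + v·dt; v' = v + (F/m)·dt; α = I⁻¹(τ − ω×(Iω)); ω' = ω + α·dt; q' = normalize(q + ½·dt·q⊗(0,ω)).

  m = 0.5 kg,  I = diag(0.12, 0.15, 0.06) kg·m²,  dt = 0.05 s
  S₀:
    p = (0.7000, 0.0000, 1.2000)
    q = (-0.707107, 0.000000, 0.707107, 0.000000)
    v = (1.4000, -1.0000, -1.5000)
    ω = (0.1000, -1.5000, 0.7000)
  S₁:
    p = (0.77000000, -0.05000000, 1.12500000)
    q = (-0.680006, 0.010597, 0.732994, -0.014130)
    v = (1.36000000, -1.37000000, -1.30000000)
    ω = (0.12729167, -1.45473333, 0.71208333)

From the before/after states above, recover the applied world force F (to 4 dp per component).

velocity change Δv = (-0.04000000, -0.37000000, 0.20000000)
applied force F = (-0.4000, -3.7000, 2.0000)

F = (-0.4000, -3.7000, 2.0000)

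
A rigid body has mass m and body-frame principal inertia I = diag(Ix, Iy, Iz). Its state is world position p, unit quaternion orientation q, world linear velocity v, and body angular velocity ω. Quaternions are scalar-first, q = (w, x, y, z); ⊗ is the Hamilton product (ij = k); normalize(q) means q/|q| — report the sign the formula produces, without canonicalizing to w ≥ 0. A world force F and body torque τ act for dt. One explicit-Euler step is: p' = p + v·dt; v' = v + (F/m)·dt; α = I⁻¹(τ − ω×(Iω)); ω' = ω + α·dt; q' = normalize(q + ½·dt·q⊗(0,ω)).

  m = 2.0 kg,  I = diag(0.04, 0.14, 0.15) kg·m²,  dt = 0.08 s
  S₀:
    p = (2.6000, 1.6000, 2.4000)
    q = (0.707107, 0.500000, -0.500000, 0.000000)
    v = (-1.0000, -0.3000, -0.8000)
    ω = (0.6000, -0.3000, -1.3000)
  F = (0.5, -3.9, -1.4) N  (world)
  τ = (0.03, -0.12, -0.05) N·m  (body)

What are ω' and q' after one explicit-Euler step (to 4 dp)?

ω' = (0.6522, -0.4176, -1.3171)
q' = (0.6879, 0.5420, -0.4817, -0.0307)

(τ − ω×Iω)/I = (0.6525, -1.4700, -0.2133)
new body rate ω' = (0.6522, -0.4176, -1.3171)
2q̇ = q⊗(0,ω) = (-0.4500000, 1.0742642, 0.4378679, -0.7692391)
q + ½dt·q⊗(0,ω), renormalized = (0.6879, 0.5420, -0.4817, -0.0307)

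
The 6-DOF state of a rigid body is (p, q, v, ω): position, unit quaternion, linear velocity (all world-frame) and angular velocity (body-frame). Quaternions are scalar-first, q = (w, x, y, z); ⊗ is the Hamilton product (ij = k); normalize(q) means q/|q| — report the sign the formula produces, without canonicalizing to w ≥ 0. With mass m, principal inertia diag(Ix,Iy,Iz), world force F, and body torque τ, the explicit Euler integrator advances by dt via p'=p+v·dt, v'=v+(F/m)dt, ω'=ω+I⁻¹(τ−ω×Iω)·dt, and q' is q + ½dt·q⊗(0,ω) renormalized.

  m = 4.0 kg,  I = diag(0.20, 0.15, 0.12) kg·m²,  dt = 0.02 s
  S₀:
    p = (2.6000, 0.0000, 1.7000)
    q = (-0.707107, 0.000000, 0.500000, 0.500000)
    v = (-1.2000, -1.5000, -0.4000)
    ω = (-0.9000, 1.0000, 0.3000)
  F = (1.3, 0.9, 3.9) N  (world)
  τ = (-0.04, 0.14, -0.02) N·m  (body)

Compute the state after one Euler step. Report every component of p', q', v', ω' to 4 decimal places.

p' = (2.5760, -0.0300, 1.6920)
q' = (-0.7135, 0.0029, 0.4884, 0.5023)
v' = (-1.1935, -1.4955, -0.3805)
ω' = (-0.9031, 1.0215, 0.2892)

angular accel α = (-0.1550, 1.0773, -0.5417)
new body rate ω' = (-0.9031, 1.0215, 0.2892)
2q̇ = q⊗(0,ω) = (-0.6500000, 0.2863963, -1.1571070, 0.2378679)
updated quaternion q' = (-0.7135, 0.0029, 0.4884, 0.5023)
p' = p + v·dt = (2.5760, -0.0300, 1.6920)
v' = v + a·dt = (-1.1935, -1.4955, -0.3805)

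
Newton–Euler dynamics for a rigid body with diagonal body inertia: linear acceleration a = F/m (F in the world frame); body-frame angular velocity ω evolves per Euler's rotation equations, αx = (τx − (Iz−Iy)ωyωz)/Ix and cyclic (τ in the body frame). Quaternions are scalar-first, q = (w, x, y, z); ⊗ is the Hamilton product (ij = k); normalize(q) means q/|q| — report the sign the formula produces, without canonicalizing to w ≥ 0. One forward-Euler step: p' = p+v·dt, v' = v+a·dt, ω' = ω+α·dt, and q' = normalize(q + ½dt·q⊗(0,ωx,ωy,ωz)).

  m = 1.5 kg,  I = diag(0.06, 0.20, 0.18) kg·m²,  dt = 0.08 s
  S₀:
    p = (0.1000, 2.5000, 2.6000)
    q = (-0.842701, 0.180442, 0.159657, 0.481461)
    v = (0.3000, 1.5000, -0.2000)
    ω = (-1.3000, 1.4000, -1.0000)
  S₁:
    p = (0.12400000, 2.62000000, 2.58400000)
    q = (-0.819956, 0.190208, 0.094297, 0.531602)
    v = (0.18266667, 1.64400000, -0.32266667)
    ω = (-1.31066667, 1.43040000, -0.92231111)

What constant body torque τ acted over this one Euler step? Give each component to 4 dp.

Δω = ω₁−ω₀ = (-0.01066667, 0.03040000, 0.07768889)
applied torque τ = (0.0200, -0.0800, -0.0800)

τ = (0.0200, -0.0800, -0.0800)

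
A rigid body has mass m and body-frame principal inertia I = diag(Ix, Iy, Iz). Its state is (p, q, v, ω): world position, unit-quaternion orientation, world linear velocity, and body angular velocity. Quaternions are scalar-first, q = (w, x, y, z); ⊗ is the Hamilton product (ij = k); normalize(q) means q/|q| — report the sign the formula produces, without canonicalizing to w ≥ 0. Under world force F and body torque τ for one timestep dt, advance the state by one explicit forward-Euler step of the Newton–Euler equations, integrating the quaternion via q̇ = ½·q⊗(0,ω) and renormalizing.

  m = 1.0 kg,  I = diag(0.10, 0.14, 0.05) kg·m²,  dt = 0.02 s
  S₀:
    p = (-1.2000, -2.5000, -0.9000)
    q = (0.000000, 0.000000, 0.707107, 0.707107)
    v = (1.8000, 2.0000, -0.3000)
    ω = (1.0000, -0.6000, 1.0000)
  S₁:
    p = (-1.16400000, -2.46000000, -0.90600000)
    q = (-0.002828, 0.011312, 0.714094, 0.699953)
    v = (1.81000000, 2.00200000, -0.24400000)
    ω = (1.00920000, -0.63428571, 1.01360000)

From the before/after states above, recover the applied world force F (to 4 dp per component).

F = (0.5000, 0.1000, 2.8000)

v₁ − v₀ = (0.01000000, 0.00200000, 0.05600000)
F = m·Δv/dt = (0.5000, 0.1000, 2.8000)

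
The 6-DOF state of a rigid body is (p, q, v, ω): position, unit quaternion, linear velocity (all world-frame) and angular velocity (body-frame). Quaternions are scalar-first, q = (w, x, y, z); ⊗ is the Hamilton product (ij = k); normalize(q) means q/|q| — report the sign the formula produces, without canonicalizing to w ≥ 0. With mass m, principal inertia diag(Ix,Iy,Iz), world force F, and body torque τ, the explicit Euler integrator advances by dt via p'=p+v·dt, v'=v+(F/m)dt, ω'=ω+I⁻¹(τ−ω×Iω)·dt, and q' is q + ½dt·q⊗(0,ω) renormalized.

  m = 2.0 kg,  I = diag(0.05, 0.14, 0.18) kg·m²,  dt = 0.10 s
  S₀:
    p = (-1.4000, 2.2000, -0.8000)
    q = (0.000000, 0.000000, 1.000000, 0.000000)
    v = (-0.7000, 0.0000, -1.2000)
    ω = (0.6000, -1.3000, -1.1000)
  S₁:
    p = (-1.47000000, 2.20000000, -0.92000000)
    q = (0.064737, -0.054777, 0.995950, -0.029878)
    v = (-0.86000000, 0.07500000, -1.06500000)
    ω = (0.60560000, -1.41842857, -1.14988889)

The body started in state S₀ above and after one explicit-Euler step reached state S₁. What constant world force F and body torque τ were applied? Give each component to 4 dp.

Δv = v₁−v₀ = (-0.16000000, 0.07500000, 0.13500000)
m·(v₁−v₀)/dt = (-3.2000, 1.5000, 2.7000)
rate change Δω = (0.00560000, -0.11842857, -0.04988889)
precession coupling = (0.0572, 0.0858, -0.0702)
applied torque τ = (0.0600, -0.0800, -0.1600)

F = (-3.2000, 1.5000, 2.7000)
τ = (0.0600, -0.0800, -0.1600)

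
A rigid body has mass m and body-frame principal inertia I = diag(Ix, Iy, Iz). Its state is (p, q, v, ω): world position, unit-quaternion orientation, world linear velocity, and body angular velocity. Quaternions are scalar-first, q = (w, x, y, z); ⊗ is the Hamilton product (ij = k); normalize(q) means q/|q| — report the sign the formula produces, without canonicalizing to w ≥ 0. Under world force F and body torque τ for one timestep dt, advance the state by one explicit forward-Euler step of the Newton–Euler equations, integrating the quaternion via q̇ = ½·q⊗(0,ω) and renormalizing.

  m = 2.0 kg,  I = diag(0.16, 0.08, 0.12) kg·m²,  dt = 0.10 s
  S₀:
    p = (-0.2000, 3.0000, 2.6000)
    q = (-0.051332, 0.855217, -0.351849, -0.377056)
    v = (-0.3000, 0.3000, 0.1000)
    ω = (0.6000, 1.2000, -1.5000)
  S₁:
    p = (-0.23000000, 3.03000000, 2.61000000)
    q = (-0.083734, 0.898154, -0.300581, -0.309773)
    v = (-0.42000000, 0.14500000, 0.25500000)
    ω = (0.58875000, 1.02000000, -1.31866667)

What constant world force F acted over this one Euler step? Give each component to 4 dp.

F = (-2.4000, -3.1000, 3.1000)

Δv = v₁−v₀ = (-0.12000000, -0.15500000, 0.15500000)
applied force F = (-2.4000, -3.1000, 3.1000)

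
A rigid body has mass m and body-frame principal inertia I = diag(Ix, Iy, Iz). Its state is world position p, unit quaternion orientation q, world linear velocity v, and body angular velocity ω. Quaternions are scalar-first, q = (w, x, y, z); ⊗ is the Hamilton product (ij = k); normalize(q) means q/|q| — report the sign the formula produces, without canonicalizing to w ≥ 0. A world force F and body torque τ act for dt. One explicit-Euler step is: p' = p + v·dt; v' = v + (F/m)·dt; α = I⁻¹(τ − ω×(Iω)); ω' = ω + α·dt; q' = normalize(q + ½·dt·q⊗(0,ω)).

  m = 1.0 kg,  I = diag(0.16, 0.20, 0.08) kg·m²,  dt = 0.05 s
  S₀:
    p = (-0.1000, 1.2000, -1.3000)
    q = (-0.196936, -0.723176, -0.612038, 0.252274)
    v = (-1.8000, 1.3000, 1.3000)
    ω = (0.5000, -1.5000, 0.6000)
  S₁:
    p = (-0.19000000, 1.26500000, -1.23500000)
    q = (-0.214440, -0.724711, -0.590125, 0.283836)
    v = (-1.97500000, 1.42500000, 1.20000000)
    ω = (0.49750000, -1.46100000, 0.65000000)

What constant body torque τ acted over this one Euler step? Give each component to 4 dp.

ω₁ − ω₀ = (-0.00250000, 0.03900000, 0.05000000)
ω₀×(Iω₀) = (0.1080, 0.0240, -0.0300)
τ = I·(Δω/dt) + ω₀×(Iω₀) = (0.1000, 0.1800, 0.0500)

τ = (0.1000, 0.1800, 0.0500)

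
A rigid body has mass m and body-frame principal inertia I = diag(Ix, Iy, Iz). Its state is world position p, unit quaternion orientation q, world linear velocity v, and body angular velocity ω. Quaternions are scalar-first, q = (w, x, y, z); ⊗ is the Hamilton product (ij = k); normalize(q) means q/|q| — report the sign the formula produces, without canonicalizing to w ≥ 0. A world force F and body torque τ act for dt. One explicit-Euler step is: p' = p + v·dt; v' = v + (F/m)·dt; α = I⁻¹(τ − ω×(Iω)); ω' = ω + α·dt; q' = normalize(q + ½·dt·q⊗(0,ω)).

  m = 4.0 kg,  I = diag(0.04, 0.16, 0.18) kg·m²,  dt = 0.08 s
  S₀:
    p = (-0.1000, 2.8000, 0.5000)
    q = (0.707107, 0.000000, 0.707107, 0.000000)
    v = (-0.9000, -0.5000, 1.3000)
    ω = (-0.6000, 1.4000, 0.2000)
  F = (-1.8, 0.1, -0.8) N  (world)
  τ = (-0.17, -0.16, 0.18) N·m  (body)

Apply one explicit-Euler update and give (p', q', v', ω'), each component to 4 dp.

p' = (-0.1720, 2.7600, 0.6040)
q' = (0.6663, -0.0113, 0.7453, 0.0226)
v' = (-0.9360, -0.4980, 1.2840)
ω' = (-0.9512, 1.3116, 0.3248)

new position p' = (-0.1720, 2.7600, 0.6040)
v + (F/m)dt = (-0.9360, -0.4980, 1.2840)
(τ − ω×Iω)/I = (-4.3900, -1.1050, 1.5600)
ω' = ω + α·dt = (-0.9512, 1.3116, 0.3248)
2q̇ = q⊗(0,ω) = (-0.9899498, -0.2828428, 0.9899498, 0.5656856)
q' = normalize(q + ½dt·q⊗(0,ω)) = (0.6663, -0.0113, 0.7453, 0.0226)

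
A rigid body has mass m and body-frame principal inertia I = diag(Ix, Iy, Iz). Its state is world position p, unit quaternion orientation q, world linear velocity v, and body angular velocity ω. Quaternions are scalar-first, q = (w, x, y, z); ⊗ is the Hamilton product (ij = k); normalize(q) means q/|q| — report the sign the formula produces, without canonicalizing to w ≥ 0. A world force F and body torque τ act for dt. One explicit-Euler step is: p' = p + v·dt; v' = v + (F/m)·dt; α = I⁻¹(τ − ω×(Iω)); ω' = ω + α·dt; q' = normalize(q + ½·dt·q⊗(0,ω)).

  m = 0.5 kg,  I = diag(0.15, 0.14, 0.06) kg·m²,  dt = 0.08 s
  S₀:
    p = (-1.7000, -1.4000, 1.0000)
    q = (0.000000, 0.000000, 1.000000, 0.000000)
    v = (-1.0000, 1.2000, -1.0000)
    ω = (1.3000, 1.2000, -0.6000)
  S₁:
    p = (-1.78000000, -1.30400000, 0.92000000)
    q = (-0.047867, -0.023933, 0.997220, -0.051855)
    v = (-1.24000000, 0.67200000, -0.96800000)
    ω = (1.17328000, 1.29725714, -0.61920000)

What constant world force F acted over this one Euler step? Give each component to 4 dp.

F = (-1.5000, -3.3000, 0.2000)

velocity change Δv = (-0.24000000, -0.52800000, 0.03200000)
m·(v₁−v₀)/dt = (-1.5000, -3.3000, 0.2000)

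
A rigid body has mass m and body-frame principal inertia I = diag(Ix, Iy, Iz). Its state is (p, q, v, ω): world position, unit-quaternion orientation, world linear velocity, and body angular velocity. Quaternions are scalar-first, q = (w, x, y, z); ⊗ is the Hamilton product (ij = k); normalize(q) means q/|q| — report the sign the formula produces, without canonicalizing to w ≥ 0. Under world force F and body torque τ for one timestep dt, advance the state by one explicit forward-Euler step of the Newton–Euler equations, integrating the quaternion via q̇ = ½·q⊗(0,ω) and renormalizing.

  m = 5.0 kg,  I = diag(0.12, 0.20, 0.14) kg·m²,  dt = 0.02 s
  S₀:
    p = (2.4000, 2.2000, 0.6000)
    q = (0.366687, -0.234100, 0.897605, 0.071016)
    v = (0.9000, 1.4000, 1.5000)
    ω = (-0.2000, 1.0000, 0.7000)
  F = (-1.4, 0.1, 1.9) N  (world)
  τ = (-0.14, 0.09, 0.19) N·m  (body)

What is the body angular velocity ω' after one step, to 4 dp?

ω' = (-0.2163, 1.0087, 0.7294)

gyro term ω×Iω = (-0.0420, 0.0028, -0.0160)
(τ − ω×Iω)/I = (-0.8167, 0.4360, 1.4714)
new body rate ω' = (-0.2163, 1.0087, 0.7294)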